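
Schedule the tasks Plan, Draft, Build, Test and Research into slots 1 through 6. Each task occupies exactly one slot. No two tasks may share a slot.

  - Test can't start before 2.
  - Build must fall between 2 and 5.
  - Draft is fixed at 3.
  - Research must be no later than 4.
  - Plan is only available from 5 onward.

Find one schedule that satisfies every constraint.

Plan -> 5, Draft -> 3, Research -> 1, Test -> 4, Build -> 2

Checking: Test=4 in [2,6]; Draft=3 in [3,3]; Build=2 in [2,5]; Plan=5 in [5,6]; Research=1 in [1,4]; max 1 per slot (cap 1).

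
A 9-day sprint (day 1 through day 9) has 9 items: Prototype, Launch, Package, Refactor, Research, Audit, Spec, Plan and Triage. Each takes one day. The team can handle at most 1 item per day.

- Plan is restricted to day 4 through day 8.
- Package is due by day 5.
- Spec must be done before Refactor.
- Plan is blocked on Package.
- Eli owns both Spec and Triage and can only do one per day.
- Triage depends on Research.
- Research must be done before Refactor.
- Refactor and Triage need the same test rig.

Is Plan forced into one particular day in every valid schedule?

Plan can be day 4 (e.g. Plan=day 4; Launch=day 8; Package=day 1; Audit=day 9; Prototype=day 7; Refactor=day 5; Spec=day 3; Triage=day 6; Research=day 2) or day 5 (e.g. Audit in day 9; Triage in day 6; Package in day 1; Research in day 2; Refactor in day 4; Launch in day 8; Plan in day 5; Prototype in day 7; Spec in day 3).

No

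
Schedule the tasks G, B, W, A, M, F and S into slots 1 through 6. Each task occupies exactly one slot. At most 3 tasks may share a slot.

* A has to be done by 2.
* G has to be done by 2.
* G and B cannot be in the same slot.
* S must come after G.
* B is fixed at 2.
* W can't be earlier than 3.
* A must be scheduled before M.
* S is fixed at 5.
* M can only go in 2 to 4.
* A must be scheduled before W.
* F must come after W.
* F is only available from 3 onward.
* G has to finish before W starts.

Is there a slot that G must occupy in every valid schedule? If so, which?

1

G's window is 1–2.
B is fixed at 2, and G can't share a slot with B.
So G must be 1.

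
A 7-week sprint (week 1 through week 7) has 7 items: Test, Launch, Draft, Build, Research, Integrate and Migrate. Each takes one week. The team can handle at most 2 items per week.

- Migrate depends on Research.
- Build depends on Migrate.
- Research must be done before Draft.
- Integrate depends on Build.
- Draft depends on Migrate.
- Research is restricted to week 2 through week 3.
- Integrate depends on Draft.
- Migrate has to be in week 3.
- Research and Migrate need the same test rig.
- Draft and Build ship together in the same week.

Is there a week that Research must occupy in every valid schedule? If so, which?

Research's window is week 2–week 3.
Migrate is fixed at week 3, and Research can't share a week with Migrate.
So Research must be week 2.

week 2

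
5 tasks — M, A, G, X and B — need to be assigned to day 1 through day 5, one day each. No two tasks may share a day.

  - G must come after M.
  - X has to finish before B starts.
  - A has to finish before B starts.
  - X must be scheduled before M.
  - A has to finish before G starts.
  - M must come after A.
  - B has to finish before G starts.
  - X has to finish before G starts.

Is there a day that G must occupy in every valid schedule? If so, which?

day 5

Precedence pushes G to at least day 3.
So G is pinned to day 5.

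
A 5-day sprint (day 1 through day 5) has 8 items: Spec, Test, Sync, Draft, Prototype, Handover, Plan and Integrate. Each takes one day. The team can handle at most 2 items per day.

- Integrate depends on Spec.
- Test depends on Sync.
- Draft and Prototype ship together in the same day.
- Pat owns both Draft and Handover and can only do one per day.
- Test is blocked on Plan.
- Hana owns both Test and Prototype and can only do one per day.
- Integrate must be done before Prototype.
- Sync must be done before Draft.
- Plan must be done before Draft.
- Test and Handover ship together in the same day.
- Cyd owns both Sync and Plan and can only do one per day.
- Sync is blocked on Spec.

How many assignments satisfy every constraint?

25

Splitting on Spec: it can be day 1 (21), day 2 (4). Listing each branch's schedules as (Test, Sync, Draft, Prototype, Handover, Plan, Integrate) by day number:
Spec=day 1: (3,2,4,4,3,1,2) (3,2,5,5,3,1,2) (3,2,5,5,3,1,4) (4,2,3,3,4,1,2) (4,2,5,5,4,1,2) (4,2,5,5,4,1,3) (4,2,5,5,4,3,2) (4,2,5,5,4,3,3) (4,3,5,5,4,1,2) (4,3,5,5,4,1,3) (4,3,5,5,4,2,2) (4,3,5,5,4,2,3) (5,2,3,3,5,1,2) (5,2,4,4,5,1,2) (5,2,4,4,5,1,3) (5,2,4,4,5,3,2) (5,2,4,4,5,3,3) (5,3,4,4,5,1,2) (5,3,4,4,5,1,3) (5,3,4,4,5,2,2) (5,3,4,4,5,2,3) — 21.
Spec=day 2: (4,3,5,5,4,1,3) (4,3,5,5,4,2,3) (5,3,4,4,5,1,3) (5,3,4,4,5,2,3) — 4.
Summing: 21 + 4 = 25.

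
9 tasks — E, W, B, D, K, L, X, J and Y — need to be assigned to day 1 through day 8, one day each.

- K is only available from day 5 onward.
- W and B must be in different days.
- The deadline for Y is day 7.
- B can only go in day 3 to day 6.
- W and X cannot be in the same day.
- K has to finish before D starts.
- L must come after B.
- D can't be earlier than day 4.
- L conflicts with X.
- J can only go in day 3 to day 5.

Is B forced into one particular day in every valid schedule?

B can be day 3 (e.g. Y -> day 1; K -> day 5; E -> day 1; L -> day 4; X -> day 2; W -> day 1; J -> day 3; D -> day 6; B -> day 3) or day 4 (e.g. X=day 2; Y=day 1; B=day 4; D=day 6; J=day 3; L=day 5; E=day 1; K=day 5; W=day 1).

No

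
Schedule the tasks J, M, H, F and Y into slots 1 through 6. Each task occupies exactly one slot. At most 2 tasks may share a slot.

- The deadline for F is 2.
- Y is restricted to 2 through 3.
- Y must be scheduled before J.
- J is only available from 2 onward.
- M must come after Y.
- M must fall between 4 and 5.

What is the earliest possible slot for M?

M is available from 4; M's own window allows nothing later than 5.
M at 4 is achievable: Y=2; F=1; H=1; M=4; J=3.

4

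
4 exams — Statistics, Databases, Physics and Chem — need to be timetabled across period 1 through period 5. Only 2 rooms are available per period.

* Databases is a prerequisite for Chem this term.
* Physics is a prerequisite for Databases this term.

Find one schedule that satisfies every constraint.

Chem in period 3; Databases in period 2; Statistics in period 1; Physics in period 1

Checking: Physics(period 1) before Databases(period 2); Databases(period 2) before Chem(period 3); max 2 per period (cap 2).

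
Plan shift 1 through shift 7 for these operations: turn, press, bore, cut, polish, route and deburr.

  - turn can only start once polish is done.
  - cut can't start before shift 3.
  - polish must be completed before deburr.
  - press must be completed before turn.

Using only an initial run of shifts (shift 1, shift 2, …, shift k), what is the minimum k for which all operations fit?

The precedence chain requires at least 2 distinct shifts.
cut can't be placed before shift 3, so the schedule must run through at least shift 3.
3 works (last occupied shift: shift 3): for example turn=shift 2, deburr=shift 2, route=shift 1, cut=shift 3, press=shift 1, polish=shift 1, bore=shift 1.

3 shifts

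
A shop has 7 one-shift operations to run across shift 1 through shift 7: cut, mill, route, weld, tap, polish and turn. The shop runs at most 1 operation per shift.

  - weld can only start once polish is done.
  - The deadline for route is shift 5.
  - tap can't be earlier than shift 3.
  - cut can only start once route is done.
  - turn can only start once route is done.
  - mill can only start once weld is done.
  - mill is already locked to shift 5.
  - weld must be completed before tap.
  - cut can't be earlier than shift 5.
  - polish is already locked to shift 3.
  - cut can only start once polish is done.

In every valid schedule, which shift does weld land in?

polish is fixed at shift 3 and must come before weld, so weld is at least shift 4.
mill is fixed at shift 5 and must come after weld, so weld is at most shift 4.
So weld must be shift 4.

shift 4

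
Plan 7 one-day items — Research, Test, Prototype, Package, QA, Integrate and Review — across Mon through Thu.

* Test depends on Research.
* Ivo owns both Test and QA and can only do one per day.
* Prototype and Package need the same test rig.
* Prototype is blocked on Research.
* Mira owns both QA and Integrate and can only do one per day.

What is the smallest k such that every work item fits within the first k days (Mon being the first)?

The precedence chain requires at least 2 distinct days.
2 works (last occupied day: Tue): for example Prototype=Tue, Review=Mon, Package=Mon, Test=Tue, Research=Mon, QA=Mon, Integrate=Tue.

2 days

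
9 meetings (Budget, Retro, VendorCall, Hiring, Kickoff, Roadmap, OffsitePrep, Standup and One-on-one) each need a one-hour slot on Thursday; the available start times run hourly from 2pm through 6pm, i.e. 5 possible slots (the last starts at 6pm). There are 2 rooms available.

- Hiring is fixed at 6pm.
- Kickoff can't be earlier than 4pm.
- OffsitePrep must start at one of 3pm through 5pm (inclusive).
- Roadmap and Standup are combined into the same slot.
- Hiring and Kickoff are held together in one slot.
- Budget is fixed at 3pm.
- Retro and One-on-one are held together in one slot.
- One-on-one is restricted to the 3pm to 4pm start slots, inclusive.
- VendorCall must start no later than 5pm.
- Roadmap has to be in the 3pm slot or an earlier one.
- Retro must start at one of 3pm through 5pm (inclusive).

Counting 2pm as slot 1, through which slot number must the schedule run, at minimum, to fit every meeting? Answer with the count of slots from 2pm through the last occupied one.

With at most 2 per slot and 9 meetings, at least 5 slots are needed.
Hiring can't be placed before 6pm — that is slot 5 counting from 2pm — so the schedule must run through at least 5 slots.
5 works (last occupied slot: 6pm): for example Kickoff=6pm, Standup=2pm, Hiring=6pm, VendorCall=5pm, Budget=3pm, One-on-one=4pm, Retro=4pm, Roadmap=2pm, OffsitePrep=3pm.

5 slots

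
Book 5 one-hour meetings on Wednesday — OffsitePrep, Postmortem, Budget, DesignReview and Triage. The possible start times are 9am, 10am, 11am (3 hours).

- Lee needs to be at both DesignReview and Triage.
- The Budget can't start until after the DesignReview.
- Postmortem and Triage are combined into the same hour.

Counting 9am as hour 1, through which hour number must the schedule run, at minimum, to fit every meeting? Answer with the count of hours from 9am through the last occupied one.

2 hours

The precedence chain requires at least 2 distinct hours.
2 works (last occupied hour: 10am): for example DesignReview -> 9am, Postmortem -> 10am, Triage -> 10am, Budget -> 10am, OffsitePrep -> 9am.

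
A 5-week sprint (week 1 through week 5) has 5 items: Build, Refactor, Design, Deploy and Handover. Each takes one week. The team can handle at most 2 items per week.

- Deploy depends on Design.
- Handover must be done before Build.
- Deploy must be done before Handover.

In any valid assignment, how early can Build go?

Precedence pushes Build to at least week 4.
Build at week 4 is achievable: Handover=week 3, Refactor=week 1, Build=week 4, Deploy=week 2, Design=week 1.

week 4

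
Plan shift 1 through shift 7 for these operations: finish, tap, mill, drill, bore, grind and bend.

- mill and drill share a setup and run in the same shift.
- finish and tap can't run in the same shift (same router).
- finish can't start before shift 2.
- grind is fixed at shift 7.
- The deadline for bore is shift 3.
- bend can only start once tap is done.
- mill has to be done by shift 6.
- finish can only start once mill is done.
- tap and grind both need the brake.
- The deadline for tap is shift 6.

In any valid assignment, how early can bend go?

shift 2

Precedence pushes bend to at least shift 2.
bend at shift 2 is achievable: bore in shift 1; mill in shift 1; finish in shift 2; drill in shift 1; grind in shift 7; bend in shift 2; tap in shift 1.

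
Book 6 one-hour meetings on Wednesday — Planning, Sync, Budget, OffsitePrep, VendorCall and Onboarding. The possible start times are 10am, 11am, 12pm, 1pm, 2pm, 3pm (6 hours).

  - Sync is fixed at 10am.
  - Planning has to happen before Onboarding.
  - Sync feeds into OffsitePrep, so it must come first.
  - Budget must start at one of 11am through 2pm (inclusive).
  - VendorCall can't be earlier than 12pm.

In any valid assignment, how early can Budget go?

11am

Budget is available from 11am; Budget's own window allows nothing later than 2pm.
Budget at 11am is achievable: VendorCall=12pm; Sync=10am; Planning=10am; Budget=11am; OffsitePrep=11am; Onboarding=11am.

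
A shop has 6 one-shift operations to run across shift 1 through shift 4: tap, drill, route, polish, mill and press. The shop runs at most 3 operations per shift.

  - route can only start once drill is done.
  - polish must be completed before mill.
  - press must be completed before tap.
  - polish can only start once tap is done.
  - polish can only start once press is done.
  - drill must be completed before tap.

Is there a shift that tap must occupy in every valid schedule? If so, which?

shift 2

Precedence pushes tap to at least shift 2; downstream work caps tap at shift 2.
So tap is pinned to shift 2.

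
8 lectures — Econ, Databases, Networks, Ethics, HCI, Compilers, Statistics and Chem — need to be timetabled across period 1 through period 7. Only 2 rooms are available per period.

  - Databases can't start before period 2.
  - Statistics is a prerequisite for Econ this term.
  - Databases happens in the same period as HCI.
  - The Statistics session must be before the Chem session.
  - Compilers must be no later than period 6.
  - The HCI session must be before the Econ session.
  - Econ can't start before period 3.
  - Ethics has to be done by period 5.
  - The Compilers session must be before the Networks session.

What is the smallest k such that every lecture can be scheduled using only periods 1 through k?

4

The precedence chain requires at least 2 distinct periods.
With at most 2 per period and 8 lectures, at least 4 periods are needed.
Econ can't be placed before period 3, so the schedule must run through at least period 3.
4 works (last occupied period: period 4): for example Econ -> period 3; Chem -> period 4; Statistics -> period 1; HCI -> period 2; Networks -> period 3; Compilers -> period 1; Databases -> period 2; Ethics -> period 4.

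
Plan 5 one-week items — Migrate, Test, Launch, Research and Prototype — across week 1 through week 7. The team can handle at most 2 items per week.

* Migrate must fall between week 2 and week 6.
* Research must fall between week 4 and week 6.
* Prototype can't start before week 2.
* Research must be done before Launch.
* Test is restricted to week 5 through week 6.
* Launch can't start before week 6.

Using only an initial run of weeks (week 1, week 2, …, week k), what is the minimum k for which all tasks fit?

The precedence chain requires at least 2 distinct weeks.
With at most 2 per week and 5 tasks, at least 3 weeks are needed.
Launch can't be placed before week 6, so the schedule must run through at least week 6.
6 works (last occupied week: week 6): for example Migrate=week 2; Launch=week 6; Research=week 4; Prototype=week 2; Test=week 5.

6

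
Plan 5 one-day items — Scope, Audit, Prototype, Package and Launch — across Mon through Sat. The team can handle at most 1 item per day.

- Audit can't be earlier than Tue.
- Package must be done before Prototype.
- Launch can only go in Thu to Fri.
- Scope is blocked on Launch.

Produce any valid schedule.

Scope -> Fri; Launch -> Thu; Prototype -> Wed; Package -> Mon; Audit -> Tue

Checking: Package(Mon) before Prototype(Wed); Launch(Thu) before Scope(Fri); Launch=Thu in [Thu,Fri]; Audit=Tue in [Tue,Sat]; max 1 per day (cap 1).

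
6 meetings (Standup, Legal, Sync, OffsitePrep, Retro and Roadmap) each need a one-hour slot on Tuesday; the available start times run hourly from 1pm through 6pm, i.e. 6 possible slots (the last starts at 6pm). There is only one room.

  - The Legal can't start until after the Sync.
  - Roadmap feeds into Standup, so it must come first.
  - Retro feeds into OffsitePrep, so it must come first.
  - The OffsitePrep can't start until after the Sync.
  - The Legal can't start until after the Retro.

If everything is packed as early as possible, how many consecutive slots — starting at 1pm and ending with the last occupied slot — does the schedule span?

The precedence chain requires at least 2 distinct slots.
With at most 1 per slot and 6 meetings, at least 6 slots are needed.
6 works (last occupied slot: 6pm): for example Standup -> 6pm; Sync -> 1pm; Legal -> 3pm; Roadmap -> 5pm; OffsitePrep -> 4pm; Retro -> 2pm.

6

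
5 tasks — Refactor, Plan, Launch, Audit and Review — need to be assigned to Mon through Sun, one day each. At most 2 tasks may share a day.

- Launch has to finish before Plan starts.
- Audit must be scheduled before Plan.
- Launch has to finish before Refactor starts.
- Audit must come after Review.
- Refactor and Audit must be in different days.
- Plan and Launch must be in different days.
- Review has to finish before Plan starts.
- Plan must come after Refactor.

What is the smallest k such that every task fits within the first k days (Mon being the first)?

The precedence chain requires at least 3 distinct days.
With at most 2 per day and 5 tasks, at least 3 days are needed.
Could 3 days be enough, i.e. nothing placed later than Wed? No: Refactor must come after Launch (at Mon or later) → {Tue, Wed}; Launch must come before Refactor (at Wed or earlier) → {Mon, Tue}; Audit must come after Review (at Mon or later) → {Tue, Wed}; Plan must come after Launch (at Mon or later) → {Tue, Wed}; Plan must come after Audit (at Tue or later) → {Wed}; Audit must come before Plan (at Wed or earlier) → {Tue}; Refactor must come before Plan (at Wed or earlier) → {Tue}; Audit can't share with Refactor (Tue) → nothing is left.
So 3 days is not enough.
4 works (last occupied day: Thu): for example Launch -> Mon, Audit -> Wed, Plan -> Thu, Review -> Mon, Refactor -> Tue.

4 days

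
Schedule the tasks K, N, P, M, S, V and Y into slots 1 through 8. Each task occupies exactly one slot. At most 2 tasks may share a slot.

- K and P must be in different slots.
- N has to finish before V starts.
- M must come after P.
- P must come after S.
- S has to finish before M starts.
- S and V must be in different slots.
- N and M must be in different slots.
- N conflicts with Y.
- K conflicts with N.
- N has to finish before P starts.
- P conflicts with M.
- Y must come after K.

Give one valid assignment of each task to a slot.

S -> 1, N -> 1, P -> 2, K -> 3, Y -> 4, V -> 2, M -> 3

Checking: K(3) before Y(4); S(1) before P(2); N(1) before P(2); S(1) before M(3); N(1) before V(2); P(2) before M(3); N(1) != M(3); S(1) != V(2); K(3) != P(2); K(3) != N(1); P(2) != M(3); N(1) != Y(4); max 2 per slot (cap 2).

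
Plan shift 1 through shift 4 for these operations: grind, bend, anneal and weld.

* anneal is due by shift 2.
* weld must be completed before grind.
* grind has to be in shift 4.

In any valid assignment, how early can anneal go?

Anneal's own window allows nothing later than shift 2.
anneal at shift 1 is achievable: weld=shift 1, bend=shift 1, grind=shift 4, anneal=shift 1.

shift 1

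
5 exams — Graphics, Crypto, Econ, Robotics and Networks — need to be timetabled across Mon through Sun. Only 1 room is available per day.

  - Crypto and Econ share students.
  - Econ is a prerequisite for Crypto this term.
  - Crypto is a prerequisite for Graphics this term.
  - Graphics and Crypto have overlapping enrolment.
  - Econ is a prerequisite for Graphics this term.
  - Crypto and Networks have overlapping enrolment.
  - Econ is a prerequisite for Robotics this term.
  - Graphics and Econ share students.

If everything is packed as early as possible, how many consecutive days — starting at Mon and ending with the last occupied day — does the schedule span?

5

The precedence chain requires at least 3 distinct days.
With at most 1 per day and 5 exams, at least 5 days are needed.
5 works (last occupied day: Fri): for example Crypto in Tue; Networks in Fri; Graphics in Wed; Econ in Mon; Robotics in Thu.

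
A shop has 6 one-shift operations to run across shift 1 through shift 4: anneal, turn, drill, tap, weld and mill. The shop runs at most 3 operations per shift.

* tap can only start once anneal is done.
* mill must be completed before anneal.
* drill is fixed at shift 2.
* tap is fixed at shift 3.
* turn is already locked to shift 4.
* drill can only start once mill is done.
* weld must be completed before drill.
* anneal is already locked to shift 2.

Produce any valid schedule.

mill -> shift 1, drill -> shift 2, tap -> shift 3, turn -> shift 4, anneal -> shift 2, weld -> shift 1

Checking: weld(shift 1) before drill(shift 2); anneal(shift 2) before tap(shift 3); mill(shift 1) before anneal(shift 2); mill(shift 1) before drill(shift 2); tap=shift 3 in [shift 3,shift 3]; anneal=shift 2 in [shift 2,shift 2]; drill=shift 2 in [shift 2,shift 2]; turn=shift 4 in [shift 4,shift 4]; max 2 per shift (cap 3).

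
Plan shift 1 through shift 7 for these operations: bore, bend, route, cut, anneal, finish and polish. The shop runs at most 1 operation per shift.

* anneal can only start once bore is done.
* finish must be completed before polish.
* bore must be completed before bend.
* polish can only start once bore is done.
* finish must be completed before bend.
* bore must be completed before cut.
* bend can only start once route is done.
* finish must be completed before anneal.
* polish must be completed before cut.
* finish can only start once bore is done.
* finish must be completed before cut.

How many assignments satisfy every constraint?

Splitting on bore: it can be shift 1 (42), shift 2 (12). Listing each branch's schedules as (bend, route, cut, anneal, finish, polish) by shift number:
bore=shift 1: (4,2,6,7,3,5) (4,2,7,5,3,6) (4,2,7,6,3,5) (4,3,6,7,2,5) (4,3,7,5,2,6) (4,3,7,6,2,5) (5,2,6,7,3,4) (5,2,7,4,3,6) (5,2,7,6,3,4) (5,3,6,7,2,4) (5,3,7,4,2,6) (5,3,7,6,2,4) (5,4,6,7,2,3) (5,4,7,3,2,6) (5,4,7,6,2,3) (6,2,5,7,3,4) (6,2,7,4,3,5) (6,2,7,5,3,4) (6,3,5,7,2,4) (6,3,7,4,2,5) (6,3,7,5,2,4) (6,4,5,7,2,3) (6,4,7,3,2,5) (6,4,7,5,2,3) (6,5,4,7,2,3) (6,5,7,3,2,4) (6,5,7,4,2,3) (7,2,5,6,3,4) (7,2,6,4,3,5) (7,2,6,5,3,4) (7,3,5,6,2,4) (7,3,6,4,2,5) (7,3,6,5,2,4) (7,4,5,6,2,3) (7,4,6,3,2,5) (7,4,6,5,2,3) (7,5,4,6,2,3) (7,5,6,3,2,4) (7,5,6,4,2,3) (7,6,4,5,2,3) (7,6,5,3,2,4) (7,6,5,4,2,3) — 42.
bore=shift 2: (4,1,6,7,3,5) (4,1,7,5,3,6) (4,1,7,6,3,5) (5,1,6,7,3,4) (5,1,7,4,3,6) (5,1,7,6,3,4) (6,1,5,7,3,4) (6,1,7,4,3,5) (6,1,7,5,3,4) (7,1,5,6,3,4) (7,1,6,4,3,5) (7,1,6,5,3,4) — 12.
Summing: 42 + 12 = 54.

54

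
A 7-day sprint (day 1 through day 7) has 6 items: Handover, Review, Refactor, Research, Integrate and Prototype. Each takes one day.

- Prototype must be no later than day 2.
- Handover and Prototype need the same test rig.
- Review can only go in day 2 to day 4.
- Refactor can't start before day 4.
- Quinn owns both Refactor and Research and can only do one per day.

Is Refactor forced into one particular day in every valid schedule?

Refactor can be day 4 (e.g. Research in day 1; Prototype in day 1; Review in day 2; Refactor in day 4; Handover in day 2; Integrate in day 1) or day 5 (e.g. Handover in day 2, Integrate in day 1, Prototype in day 1, Refactor in day 5, Review in day 2, Research in day 1).

No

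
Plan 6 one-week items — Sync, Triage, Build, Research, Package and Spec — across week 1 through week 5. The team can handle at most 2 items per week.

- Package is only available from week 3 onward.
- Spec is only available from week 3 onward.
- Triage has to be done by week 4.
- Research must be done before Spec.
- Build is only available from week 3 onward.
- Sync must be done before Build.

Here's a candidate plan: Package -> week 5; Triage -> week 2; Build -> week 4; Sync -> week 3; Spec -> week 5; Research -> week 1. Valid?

Research must be done before Spec — holds.
Triage has to be done by week 4 — holds.
The team can handle at most 2 items per week — holds.
Sync must be done before Build — holds.
Build is only available from week 3 onward — holds.
Spec is only available from week 3 onward — holds.
Package is only available from week 3 onward — holds.

Valid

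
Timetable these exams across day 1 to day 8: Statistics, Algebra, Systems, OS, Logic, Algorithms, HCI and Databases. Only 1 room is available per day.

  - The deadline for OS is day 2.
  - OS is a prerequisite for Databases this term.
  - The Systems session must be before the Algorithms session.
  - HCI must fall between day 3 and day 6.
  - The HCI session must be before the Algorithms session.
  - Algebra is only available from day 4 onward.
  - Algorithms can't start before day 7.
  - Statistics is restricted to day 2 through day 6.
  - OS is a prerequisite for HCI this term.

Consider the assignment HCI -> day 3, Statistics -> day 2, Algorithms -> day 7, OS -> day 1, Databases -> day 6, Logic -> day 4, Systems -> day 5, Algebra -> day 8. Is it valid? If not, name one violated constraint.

Statistics is restricted to day 2 through day 6 — holds.
OS is a prerequisite for Databases this term — holds.
OS is a prerequisite for HCI this term — holds.
Only 1 room is available per day — holds.
Algebra is only available from day 4 onward — holds.
Algorithms can't start before day 7 — holds.
The deadline for OS is day 2 — holds.
HCI must fall between day 3 and day 6 — holds.
The Systems session must be before the Algorithms session — holds.
The HCI session must be before the Algorithms session — holds.

Yes, all constraints hold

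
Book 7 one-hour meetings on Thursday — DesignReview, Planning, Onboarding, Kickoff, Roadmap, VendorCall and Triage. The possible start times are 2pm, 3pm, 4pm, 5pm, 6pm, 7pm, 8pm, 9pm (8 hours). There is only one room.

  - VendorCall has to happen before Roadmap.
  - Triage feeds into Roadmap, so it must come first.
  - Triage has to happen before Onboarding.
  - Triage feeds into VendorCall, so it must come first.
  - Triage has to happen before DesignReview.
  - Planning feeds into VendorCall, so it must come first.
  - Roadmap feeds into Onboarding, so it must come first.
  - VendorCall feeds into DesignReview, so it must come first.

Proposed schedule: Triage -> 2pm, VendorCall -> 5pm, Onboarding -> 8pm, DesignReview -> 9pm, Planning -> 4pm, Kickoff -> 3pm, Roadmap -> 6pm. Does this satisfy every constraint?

Yes

Triage has to happen before DesignReview — holds.
Planning feeds into VendorCall, so it must come first — holds.
Triage feeds into VendorCall, so it must come first — holds.
VendorCall has to happen before Roadmap — holds.
VendorCall feeds into DesignReview, so it must come first — holds.
Triage feeds into Roadmap, so it must come first — holds.
Triage has to happen before Onboarding — holds.
There is only one room — holds.
Roadmap feeds into Onboarding, so it must come first — holds.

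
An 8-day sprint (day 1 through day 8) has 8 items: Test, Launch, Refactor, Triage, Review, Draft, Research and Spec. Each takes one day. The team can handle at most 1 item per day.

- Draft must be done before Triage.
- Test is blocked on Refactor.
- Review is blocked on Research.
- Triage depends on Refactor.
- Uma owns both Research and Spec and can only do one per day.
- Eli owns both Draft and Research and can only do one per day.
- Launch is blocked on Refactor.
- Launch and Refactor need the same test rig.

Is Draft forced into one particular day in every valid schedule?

Draft can be day 1 (e.g. Research -> day 6; Triage -> day 3; Review -> day 7; Launch -> day 5; Refactor -> day 2; Spec -> day 8; Test -> day 4; Draft -> day 1) or day 2 (e.g. Review in day 7; Test in day 4; Triage in day 3; Refactor in day 1; Launch in day 5; Research in day 6; Draft in day 2; Spec in day 8).

No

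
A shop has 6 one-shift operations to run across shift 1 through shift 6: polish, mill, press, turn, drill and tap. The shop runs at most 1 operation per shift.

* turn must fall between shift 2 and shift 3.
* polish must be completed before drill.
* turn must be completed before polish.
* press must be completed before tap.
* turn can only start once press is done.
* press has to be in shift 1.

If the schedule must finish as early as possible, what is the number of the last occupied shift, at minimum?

The precedence chain requires at least 4 distinct shifts.
With at most 1 per shift and 6 operations, at least 6 shifts are needed.
6 works (last occupied shift: shift 6): for example tap in shift 5, polish in shift 3, press in shift 1, mill in shift 6, turn in shift 2, drill in shift 4.

6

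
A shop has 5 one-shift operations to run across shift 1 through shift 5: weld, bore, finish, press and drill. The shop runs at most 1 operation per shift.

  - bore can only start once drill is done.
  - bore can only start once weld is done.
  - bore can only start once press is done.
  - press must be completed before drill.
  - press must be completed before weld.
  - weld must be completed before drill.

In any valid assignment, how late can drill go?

shift 4

Precedence pushes drill to at least shift 3; downstream work caps drill at shift 4.
drill at shift 4 is achievable: press in shift 1; bore in shift 5; weld in shift 2; drill in shift 4; finish in shift 3.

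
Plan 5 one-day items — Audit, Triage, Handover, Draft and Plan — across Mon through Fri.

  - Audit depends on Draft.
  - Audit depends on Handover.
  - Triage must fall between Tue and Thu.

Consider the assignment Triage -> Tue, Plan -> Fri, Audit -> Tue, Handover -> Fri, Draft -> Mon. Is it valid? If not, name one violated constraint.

Invalid. Audit depends on Handover.

Audit depends on Draft — holds.
Audit depends on Handover — violated.
Triage must fall between Tue and Thu — holds.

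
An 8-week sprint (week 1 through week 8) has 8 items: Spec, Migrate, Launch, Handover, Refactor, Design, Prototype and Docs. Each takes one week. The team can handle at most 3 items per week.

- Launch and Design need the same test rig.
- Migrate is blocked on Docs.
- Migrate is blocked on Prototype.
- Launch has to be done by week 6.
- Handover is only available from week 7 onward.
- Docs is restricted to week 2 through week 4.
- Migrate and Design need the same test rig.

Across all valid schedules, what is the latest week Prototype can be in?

Downstream work caps Prototype at week 7.
Prototype at week 7 is achievable: Handover -> week 7; Docs -> week 2; Refactor -> week 1; Spec -> week 1; Migrate -> week 8; Launch -> week 1; Prototype -> week 7; Design -> week 2.

week 7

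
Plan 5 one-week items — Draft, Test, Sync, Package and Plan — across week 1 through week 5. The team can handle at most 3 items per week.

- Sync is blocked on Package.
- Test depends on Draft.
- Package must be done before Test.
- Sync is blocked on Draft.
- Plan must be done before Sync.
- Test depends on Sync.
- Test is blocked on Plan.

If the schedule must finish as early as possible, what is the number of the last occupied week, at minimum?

week 3

The precedence chain requires at least 3 distinct weeks.
With at most 3 per week and 5 tasks, at least 2 weeks are needed.
3 works (last occupied week: week 3): for example Plan=week 1; Package=week 1; Sync=week 2; Test=week 3; Draft=week 1.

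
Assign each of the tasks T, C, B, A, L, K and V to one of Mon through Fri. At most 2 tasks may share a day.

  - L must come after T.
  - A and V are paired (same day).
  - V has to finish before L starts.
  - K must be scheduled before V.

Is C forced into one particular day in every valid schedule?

C can be Mon (e.g. T=Wed, C=Mon, A=Tue, K=Mon, B=Wed, V=Tue, L=Thu) or Tue (e.g. B in Tue; A in Wed; T in Mon; L in Thu; K in Mon; V in Wed; C in Tue).

No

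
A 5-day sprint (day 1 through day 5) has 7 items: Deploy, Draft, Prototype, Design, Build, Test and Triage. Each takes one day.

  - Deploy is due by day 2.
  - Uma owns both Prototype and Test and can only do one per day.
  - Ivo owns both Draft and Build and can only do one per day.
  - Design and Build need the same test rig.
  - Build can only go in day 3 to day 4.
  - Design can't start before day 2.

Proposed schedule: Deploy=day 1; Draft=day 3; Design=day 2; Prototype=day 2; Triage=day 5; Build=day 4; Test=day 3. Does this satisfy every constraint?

Valid

Ivo owns both Draft and Build and can only do one per day — holds.
Design and Build need the same test rig — holds.
Uma owns both Prototype and Test and can only do one per day — holds.
Deploy is due by day 2 — holds.
Design can't start before day 2 — holds.
Build can only go in day 3 to day 4 — holds.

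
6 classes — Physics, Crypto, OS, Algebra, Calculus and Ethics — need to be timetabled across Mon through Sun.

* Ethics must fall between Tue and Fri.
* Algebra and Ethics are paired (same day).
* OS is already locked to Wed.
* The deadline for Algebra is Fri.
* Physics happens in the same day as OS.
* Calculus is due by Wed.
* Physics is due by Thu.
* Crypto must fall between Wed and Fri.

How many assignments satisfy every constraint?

36

Splitting on Crypto: it can be Wed (12), Thu (12), Fri (12). Listing each branch's schedules as (Physics, OS, Algebra, Calculus, Ethics):
Crypto=Wed: (Wed,Wed,Tue,Mon,Tue) (Wed,Wed,Tue,Tue,Tue) (Wed,Wed,Tue,Wed,Tue) (Wed,Wed,Wed,Mon,Wed) (Wed,Wed,Wed,Tue,Wed) (Wed,Wed,Wed,Wed,Wed) (Wed,Wed,Thu,Mon,Thu) (Wed,Wed,Thu,Tue,Thu) (Wed,Wed,Thu,Wed,Thu) (Wed,Wed,Fri,Mon,Fri) (Wed,Wed,Fri,Tue,Fri) (Wed,Wed,Fri,Wed,Fri) — 12.
Crypto=Thu: (Wed,Wed,Tue,Mon,Tue) (Wed,Wed,Tue,Tue,Tue) (Wed,Wed,Tue,Wed,Tue) (Wed,Wed,Wed,Mon,Wed) (Wed,Wed,Wed,Tue,Wed) (Wed,Wed,Wed,Wed,Wed) (Wed,Wed,Thu,Mon,Thu) (Wed,Wed,Thu,Tue,Thu) (Wed,Wed,Thu,Wed,Thu) (Wed,Wed,Fri,Mon,Fri) (Wed,Wed,Fri,Tue,Fri) (Wed,Wed,Fri,Wed,Fri) — 12.
Crypto=Fri: (Wed,Wed,Tue,Mon,Tue) (Wed,Wed,Tue,Tue,Tue) (Wed,Wed,Tue,Wed,Tue) (Wed,Wed,Wed,Mon,Wed) (Wed,Wed,Wed,Tue,Wed) (Wed,Wed,Wed,Wed,Wed) (Wed,Wed,Thu,Mon,Thu) (Wed,Wed,Thu,Tue,Thu) (Wed,Wed,Thu,Wed,Thu) (Wed,Wed,Fri,Mon,Fri) (Wed,Wed,Fri,Tue,Fri) (Wed,Wed,Fri,Wed,Fri) — 12.
Summing: 12 + 12 + 12 = 36.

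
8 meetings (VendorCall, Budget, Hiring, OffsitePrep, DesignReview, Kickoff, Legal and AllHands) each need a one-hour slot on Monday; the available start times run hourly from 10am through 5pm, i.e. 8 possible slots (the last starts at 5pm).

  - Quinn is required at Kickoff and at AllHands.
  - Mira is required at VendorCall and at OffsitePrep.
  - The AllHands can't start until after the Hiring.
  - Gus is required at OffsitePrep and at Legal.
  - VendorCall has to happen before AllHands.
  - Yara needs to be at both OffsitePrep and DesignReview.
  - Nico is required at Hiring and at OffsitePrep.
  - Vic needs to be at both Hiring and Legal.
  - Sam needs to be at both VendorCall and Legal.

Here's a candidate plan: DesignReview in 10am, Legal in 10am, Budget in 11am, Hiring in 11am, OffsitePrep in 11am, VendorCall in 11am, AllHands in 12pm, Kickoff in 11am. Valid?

Vic needs to be at both Hiring and Legal — holds.
Sam needs to be at both VendorCall and Legal — holds.
Yara needs to be at both OffsitePrep and DesignReview — holds.
The AllHands can't start until after the Hiring — holds.
VendorCall has to happen before AllHands — holds.
Mira is required at VendorCall and at OffsitePrep — violated.
Nico is required at Hiring and at OffsitePrep — violated.
Gus is required at OffsitePrep and at Legal — holds.
Quinn is required at Kickoff and at AllHands — holds.

Invalid. Mira is required at VendorCall and at OffsitePrep.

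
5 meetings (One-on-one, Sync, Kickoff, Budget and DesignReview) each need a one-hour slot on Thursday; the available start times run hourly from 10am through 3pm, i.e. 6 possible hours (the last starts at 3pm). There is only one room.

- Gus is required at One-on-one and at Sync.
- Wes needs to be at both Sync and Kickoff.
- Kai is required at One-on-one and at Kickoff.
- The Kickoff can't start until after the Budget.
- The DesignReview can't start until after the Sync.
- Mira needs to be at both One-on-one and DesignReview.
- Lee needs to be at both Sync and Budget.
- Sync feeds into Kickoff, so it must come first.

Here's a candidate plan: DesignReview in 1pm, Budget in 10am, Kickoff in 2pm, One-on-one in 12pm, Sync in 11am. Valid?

Lee needs to be at both Sync and Budget — holds.
Mira needs to be at both One-on-one and DesignReview — holds.
The DesignReview can't start until after the Sync — holds.
Kai is required at One-on-one and at Kickoff — holds.
Gus is required at One-on-one and at Sync — holds.
Wes needs to be at both Sync and Kickoff — holds.
There is only one room — holds.
Sync feeds into Kickoff, so it must come first — holds.
The Kickoff can't start until after the Budget — holds.

Yes, all constraints hold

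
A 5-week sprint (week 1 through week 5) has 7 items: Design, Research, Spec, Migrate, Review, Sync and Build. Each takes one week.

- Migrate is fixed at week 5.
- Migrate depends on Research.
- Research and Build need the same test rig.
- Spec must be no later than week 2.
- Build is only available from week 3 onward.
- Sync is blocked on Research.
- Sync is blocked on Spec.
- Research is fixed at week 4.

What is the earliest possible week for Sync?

Precedence pushes Sync to at least week 5.
Sync at week 5 is achievable: Design=week 1; Spec=week 1; Sync=week 5; Research=week 4; Review=week 1; Build=week 3; Migrate=week 5.

week 5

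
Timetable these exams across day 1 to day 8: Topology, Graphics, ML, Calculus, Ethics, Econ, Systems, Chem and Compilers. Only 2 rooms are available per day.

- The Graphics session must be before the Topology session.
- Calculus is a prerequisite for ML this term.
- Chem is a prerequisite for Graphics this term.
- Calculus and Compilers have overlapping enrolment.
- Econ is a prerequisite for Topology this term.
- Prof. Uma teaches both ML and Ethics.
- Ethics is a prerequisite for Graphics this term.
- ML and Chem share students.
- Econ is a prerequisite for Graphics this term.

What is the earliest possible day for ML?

day 2

Precedence pushes ML to at least day 2.
ML at day 2 is achievable: Compilers=day 4, Ethics=day 3, Systems=day 2, Chem=day 3, Calculus=day 1, Topology=day 5, Graphics=day 4, Econ=day 1, ML=day 2.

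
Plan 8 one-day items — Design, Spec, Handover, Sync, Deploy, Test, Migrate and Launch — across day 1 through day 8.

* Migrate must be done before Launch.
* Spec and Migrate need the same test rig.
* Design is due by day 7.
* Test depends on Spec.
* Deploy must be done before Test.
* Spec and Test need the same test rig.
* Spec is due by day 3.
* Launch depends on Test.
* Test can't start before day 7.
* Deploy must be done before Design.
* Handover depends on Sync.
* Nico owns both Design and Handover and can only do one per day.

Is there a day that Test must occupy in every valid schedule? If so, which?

Test is available from day 7; downstream work caps Test at day 7.
So Test is pinned to day 7.

day 7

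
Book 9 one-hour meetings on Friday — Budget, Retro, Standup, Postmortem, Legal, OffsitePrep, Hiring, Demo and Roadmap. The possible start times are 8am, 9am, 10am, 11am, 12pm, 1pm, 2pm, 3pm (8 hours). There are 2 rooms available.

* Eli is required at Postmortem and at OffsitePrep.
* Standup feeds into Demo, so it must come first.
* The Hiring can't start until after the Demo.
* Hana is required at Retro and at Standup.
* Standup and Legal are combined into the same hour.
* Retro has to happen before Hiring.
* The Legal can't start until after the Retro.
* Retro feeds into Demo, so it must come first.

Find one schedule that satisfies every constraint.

Standup=9am; Postmortem=10am; Demo=10am; Hiring=11am; Retro=8am; Legal=9am; Roadmap=12pm; Budget=8am; OffsitePrep=11am

Checking: Standup(9am) before Demo(10am); Demo(10am) before Hiring(11am); Retro(8am) before Hiring(11am); Retro(8am) before Demo(10am); Retro(8am) before Legal(9am); Retro(8am) != Standup(9am); Postmortem(10am) != OffsitePrep(11am); Standup = Legal = 9am; max 2 per hour (cap 2).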